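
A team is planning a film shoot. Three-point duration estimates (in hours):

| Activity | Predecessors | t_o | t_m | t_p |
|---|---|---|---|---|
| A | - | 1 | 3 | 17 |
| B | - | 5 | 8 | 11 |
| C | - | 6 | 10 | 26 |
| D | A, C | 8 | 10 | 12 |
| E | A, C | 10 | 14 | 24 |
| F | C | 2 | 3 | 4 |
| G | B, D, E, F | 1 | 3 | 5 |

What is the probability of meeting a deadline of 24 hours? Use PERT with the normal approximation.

te_A = (1 + 4·3 + 17)/6 = 30/6 = 5; σ²_A = ((17−1)/6)² = 7.111
te_B = (5 + 4·8 + 11)/6 = 48/6 = 8; σ²_B = ((11−5)/6)² = 1.000
te_C = (6 + 4·10 + 26)/6 = 72/6 = 12; σ²_C = ((26−6)/6)² = 11.111
te_D = (8 + 4·10 + 12)/6 = 60/6 = 10; σ²_D = ((12−8)/6)² = 0.444
te_E = (10 + 4·14 + 24)/6 = 90/6 = 15; σ²_E = ((24−10)/6)² = 5.444
te_F = (2 + 4·3 + 4)/6 = 18/6 = 3; σ²_F = ((4−2)/6)² = 0.111
te_G = (1 + 4·3 + 5)/6 = 18/6 = 3; σ²_G = ((5−1)/6)² = 0.444

Forward pass:
ES_A = 0; EF_A = 5
ES_B = 0; EF_B = 8
ES_C = 0; EF_C = 12
ES_D = max(EF_A=5, EF_C=12) = 12; EF_D = 12+10 = 22
ES_E = max(EF_A=5, EF_C=12) = 12; EF_E = 12+15 = 27
ES_F = 12; EF_F = 12+3 = 15
ES_G = max(EF_B=8, EF_D=22, EF_E=27, EF_F=15) = 27; EF_G = 27+3 = 30
Expected project duration μ = 30 hours. Critical path: C → E → G.

Variance along critical path = 11.111 + 5.444 + 0.444 = 17.000; σ = √17.000 = 4.123 hours.
Z = (24 − 30) / 4.123 = -1.455
P(T ≤ 24) = Φ(-1.455) ≈ 0.073

0.073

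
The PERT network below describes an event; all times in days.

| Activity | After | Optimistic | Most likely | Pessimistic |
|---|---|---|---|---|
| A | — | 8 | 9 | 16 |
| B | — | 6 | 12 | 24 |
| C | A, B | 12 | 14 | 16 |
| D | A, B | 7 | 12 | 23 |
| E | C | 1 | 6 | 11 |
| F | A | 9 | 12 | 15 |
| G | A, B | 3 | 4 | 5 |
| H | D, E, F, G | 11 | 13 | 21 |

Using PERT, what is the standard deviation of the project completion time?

te_A = (8 + 4·9 + 16)/6 = 60/6 = 10; σ²_A = ((16−8)/6)² = 1.778
te_B = (6 + 4·12 + 24)/6 = 78/6 = 13; σ²_B = ((24−6)/6)² = 9.000
te_C = (12 + 4·14 + 16)/6 = 84/6 = 14; σ²_C = ((16−12)/6)² = 0.444
te_D = (7 + 4·12 + 23)/6 = 78/6 = 13; σ²_D = ((23−7)/6)² = 7.111
te_E = (1 + 4·6 + 11)/6 = 36/6 = 6; σ²_E = ((11−1)/6)² = 2.778
te_F = (9 + 4·12 + 15)/6 = 72/6 = 12; σ²_F = ((15−9)/6)² = 1.000
te_G = (3 + 4·4 + 5)/6 = 24/6 = 4; σ²_G = ((5−3)/6)² = 0.111
te_H = (11 + 4·13 + 21)/6 = 84/6 = 14; σ²_H = ((21−11)/6)² = 2.778

Forward pass:
ES_A = 0; EF_A = 10
ES_B = 0; EF_B = 13
ES_C = max(EF_A=10, EF_B=13) = 13; EF_C = 13+14 = 27
ES_D = max(EF_A=10, EF_B=13) = 13; EF_D = 13+13 = 26
ES_E = 27; EF_E = 27+6 = 33
ES_F = 10; EF_F = 10+12 = 22
ES_G = max(EF_A=10, EF_B=13) = 13; EF_G = 13+4 = 17
ES_H = max(EF_D=26, EF_E=33, EF_F=22, EF_G=17) = 33; EF_H = 33+14 = 47
Expected project duration μ = 47 days. Critical path: B → C → E → H.

Variance along critical path = 9.000 + 0.444 + 2.778 + 2.778 = 15.000
σ = √15.000 = 3.873 days

3.87 days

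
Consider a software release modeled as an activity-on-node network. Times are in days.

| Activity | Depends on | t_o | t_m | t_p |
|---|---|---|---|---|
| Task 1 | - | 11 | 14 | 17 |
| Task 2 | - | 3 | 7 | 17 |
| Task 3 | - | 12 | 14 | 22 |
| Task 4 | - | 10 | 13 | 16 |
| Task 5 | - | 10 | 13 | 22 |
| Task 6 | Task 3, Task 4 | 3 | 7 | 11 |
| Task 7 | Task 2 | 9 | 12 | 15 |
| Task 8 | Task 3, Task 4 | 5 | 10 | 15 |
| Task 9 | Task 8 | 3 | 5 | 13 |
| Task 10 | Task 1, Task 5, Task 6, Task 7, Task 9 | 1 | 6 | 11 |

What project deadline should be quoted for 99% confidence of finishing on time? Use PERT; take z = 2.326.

te_Task 1 = (11 + 4·14 + 17)/6 = 84/6 = 14; σ²_Task 1 = ((17−11)/6)² = 1.000
te_Task 2 = (3 + 4·7 + 17)/6 = 48/6 = 8; σ²_Task 2 = ((17−3)/6)² = 5.444
te_Task 3 = (12 + 4·14 + 22)/6 = 90/6 = 15; σ²_Task 3 = ((22−12)/6)² = 2.778
te_Task 4 = (10 + 4·13 + 16)/6 = 78/6 = 13; σ²_Task 4 = ((16−10)/6)² = 1.000
te_Task 5 = (10 + 4·13 + 22)/6 = 84/6 = 14; σ²_Task 5 = ((22−10)/6)² = 4.000
te_Task 6 = (3 + 4·7 + 11)/6 = 42/6 = 7; σ²_Task 6 = ((11−3)/6)² = 1.778
te_Task 7 = (9 + 4·12 + 15)/6 = 72/6 = 12; σ²_Task 7 = ((15−9)/6)² = 1.000
te_Task 8 = (5 + 4·10 + 15)/6 = 60/6 = 10; σ²_Task 8 = ((15−5)/6)² = 2.778
te_Task 9 = (3 + 4·5 + 13)/6 = 36/6 = 6; σ²_Task 9 = ((13−3)/6)² = 2.778
te_Task 10 = (1 + 4·6 + 11)/6 = 36/6 = 6; σ²_Task 10 = ((11−1)/6)² = 2.778

Forward pass:
ES_Task 1 = 0; EF_Task 1 = 14
ES_Task 2 = 0; EF_Task 2 = 8
ES_Task 3 = 0; EF_Task 3 = 15
ES_Task 4 = 0; EF_Task 4 = 13
ES_Task 5 = 0; EF_Task 5 = 14
ES_Task 6 = max(EF_Task 3=15, EF_Task 4=13) = 15; EF_Task 6 = 15+7 = 22
ES_Task 7 = 8; EF_Task 7 = 8+12 = 20
ES_Task 8 = max(EF_Task 3=15, EF_Task 4=13) = 15; EF_Task 8 = 15+10 = 25
ES_Task 9 = 25; EF_Task 9 = 25+6 = 31
ES_Task 10 = max(EF_Task 1=14, EF_Task 5=14, EF_Task 6=22, EF_Task 7=20, EF_Task 9=31) = 31; EF_Task 10 = 31+6 = 37
Expected project duration μ = 37 days. Critical path: Task 3 → Task 8 → Task 9 → Task 10.

Variance along critical path = 2.778 + 2.778 + 2.778 + 2.778 = 11.111; σ = 3.333 days.
D = μ + z·σ = 37 + 2.326·3.333 = 44.8 days

44.8 days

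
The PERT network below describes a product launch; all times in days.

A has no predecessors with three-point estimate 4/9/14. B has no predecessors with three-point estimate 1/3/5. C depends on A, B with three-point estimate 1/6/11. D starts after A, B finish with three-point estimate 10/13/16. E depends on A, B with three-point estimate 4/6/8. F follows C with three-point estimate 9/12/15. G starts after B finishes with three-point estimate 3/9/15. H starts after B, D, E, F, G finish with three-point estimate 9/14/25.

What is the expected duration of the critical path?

te_A = (4 + 4·9 + 14)/6 = 54/6 = 9
te_B = (1 + 4·3 + 5)/6 = 18/6 = 3
te_C = (1 + 4·6 + 11)/6 = 36/6 = 6
te_D = (10 + 4·13 + 16)/6 = 78/6 = 13
te_E = (4 + 4·6 + 8)/6 = 36/6 = 6
te_F = (9 + 4·12 + 15)/6 = 72/6 = 12
te_G = (3 + 4·9 + 15)/6 = 54/6 = 9
te_H = (9 + 4·14 + 25)/6 = 90/6 = 15

Forward pass:
ES_A = 0; EF_A = 9
ES_B = 0; EF_B = 3
ES_C = max(EF_A=9, EF_B=3) = 9; EF_C = 9+6 = 15
ES_D = max(EF_A=9, EF_B=3) = 9; EF_D = 9+13 = 22
ES_E = max(EF_A=9, EF_B=3) = 9; EF_E = 9+6 = 15
ES_F = 15; EF_F = 15+12 = 27
ES_G = 3; EF_G = 3+9 = 12
ES_H = max(EF_B=3, EF_D=22, EF_E=15, EF_F=27, EF_G=12) = 27; EF_H = 27+15 = 42
Expected project duration μ = 42 days. Critical path: A → C → F → H.

42 days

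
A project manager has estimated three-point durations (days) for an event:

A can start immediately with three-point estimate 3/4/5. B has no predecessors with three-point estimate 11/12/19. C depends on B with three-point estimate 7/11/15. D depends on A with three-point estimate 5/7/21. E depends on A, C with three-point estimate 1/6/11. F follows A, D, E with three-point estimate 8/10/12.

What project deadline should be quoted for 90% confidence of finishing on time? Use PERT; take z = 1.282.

43.3 days

te_A = (3 + 4·4 + 5)/6 = 24/6 = 4; σ²_A = ((5−3)/6)² = 0.111
te_B = (11 + 4·12 + 19)/6 = 78/6 = 13; σ²_B = ((19−11)/6)² = 1.778
te_C = (7 + 4·11 + 15)/6 = 66/6 = 11; σ²_C = ((15−7)/6)² = 1.778
te_D = (5 + 4·7 + 21)/6 = 54/6 = 9; σ²_D = ((21−5)/6)² = 7.111
te_E = (1 + 4·6 + 11)/6 = 36/6 = 6; σ²_E = ((11−1)/6)² = 2.778
te_F = (8 + 4·10 + 12)/6 = 60/6 = 10; σ²_F = ((12−8)/6)² = 0.444

Forward pass:
ES_A = 0; EF_A = 4
ES_B = 0; EF_B = 13
ES_C = 13; EF_C = 13+11 = 24
ES_D = 4; EF_D = 4+9 = 13
ES_E = max(EF_A=4, EF_C=24) = 24; EF_E = 24+6 = 30
ES_F = max(EF_A=4, EF_D=13, EF_E=30) = 30; EF_F = 30+10 = 40
Expected project duration μ = 40 days. Critical path: B → C → E → F.

Variance along critical path = 1.778 + 1.778 + 2.778 + 0.444 = 6.778; σ = 2.603 days.
D = μ + z·σ = 40 + 1.282·2.603 = 43.3 days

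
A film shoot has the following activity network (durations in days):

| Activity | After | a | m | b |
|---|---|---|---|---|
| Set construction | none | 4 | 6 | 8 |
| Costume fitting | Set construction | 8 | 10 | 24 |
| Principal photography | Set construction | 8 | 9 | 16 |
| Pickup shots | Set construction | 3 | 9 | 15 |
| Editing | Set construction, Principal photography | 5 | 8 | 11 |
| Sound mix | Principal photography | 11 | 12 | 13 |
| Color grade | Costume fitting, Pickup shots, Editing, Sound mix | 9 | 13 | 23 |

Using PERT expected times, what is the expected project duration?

42 days

te_Set construction = (4 + 4·6 + 8)/6 = 36/6 = 6
te_Costume fitting = (8 + 4·10 + 24)/6 = 72/6 = 12
te_Principal photography = (8 + 4·9 + 16)/6 = 60/6 = 10
te_Pickup shots = (3 + 4·9 + 15)/6 = 54/6 = 9
te_Editing = (5 + 4·8 + 11)/6 = 48/6 = 8
te_Sound mix = (11 + 4·12 + 13)/6 = 72/6 = 12
te_Color grade = (9 + 4·13 + 23)/6 = 84/6 = 14

Forward pass:
ES_Set construction = 0; EF_Set construction = 6
ES_Costume fitting = 6; EF_Costume fitting = 6+12 = 18
ES_Principal photography = 6; EF_Principal photography = 6+10 = 16
ES_Pickup shots = 6; EF_Pickup shots = 6+9 = 15
ES_Editing = max(EF_Set construction=6, EF_Principal photography=16) = 16; EF_Editing = 16+8 = 24
ES_Sound mix = 16; EF_Sound mix = 16+12 = 28
ES_Color grade = max(EF_Costume fitting=18, EF_Pickup shots=15, EF_Editing=24, EF_Sound mix=28) = 28; EF_Color grade = 28+14 = 42
Expected project duration μ = 42 days. Critical path: Set construction → Principal photography → Sound mix → Color grade.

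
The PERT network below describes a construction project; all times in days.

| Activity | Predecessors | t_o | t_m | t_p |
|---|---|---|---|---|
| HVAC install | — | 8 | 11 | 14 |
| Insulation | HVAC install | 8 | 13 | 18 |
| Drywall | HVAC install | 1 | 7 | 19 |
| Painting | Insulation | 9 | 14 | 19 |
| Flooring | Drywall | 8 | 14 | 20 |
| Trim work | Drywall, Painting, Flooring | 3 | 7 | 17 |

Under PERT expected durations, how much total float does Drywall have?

te_HVAC install = (8 + 4·11 + 14)/6 = 66/6 = 11
te_Insulation = (8 + 4·13 + 18)/6 = 78/6 = 13
te_Drywall = (1 + 4·7 + 19)/6 = 48/6 = 8
te_Painting = (9 + 4·14 + 19)/6 = 84/6 = 14
te_Flooring = (8 + 4·14 + 20)/6 = 84/6 = 14
te_Trim work = (3 + 4·7 + 17)/6 = 48/6 = 8

Forward pass:
ES_HVAC install = 0; EF_HVAC install = 11
ES_Insulation = 11; EF_Insulation = 11+13 = 24
ES_Drywall = 11; EF_Drywall = 11+8 = 19
ES_Painting = 24; EF_Painting = 24+14 = 38
ES_Flooring = 19; EF_Flooring = 19+14 = 33
ES_Trim work = max(EF_Drywall=19, EF_Painting=38, EF_Flooring=33) = 38; EF_Trim work = 38+8 = 46
Expected project duration μ = 46 days. Critical path: HVAC install → Insulation → Painting → Trim work.

Backward pass:
LF_Trim work = 46; LS_Trim work = 46−8 = 38
LF_Flooring = LS_Trim work = 38; LS_Flooring = 38−14 = 24
LF_Painting = LS_Trim work = 38; LS_Painting = 38−14 = 24
LF_Drywall = min(LS_Flooring=24, LS_Trim work=38) = 24; LS_Drywall = 24−8 = 16
LF_Insulation = LS_Painting = 24; LS_Insulation = 24−13 = 11
LF_HVAC install = min(LS_Insulation=11, LS_Drywall=16) = 11; LS_HVAC install = 11−11 = 0
Slack_Drywall = LS_Drywall − ES_Drywall = 16 − 11 = 5

5 days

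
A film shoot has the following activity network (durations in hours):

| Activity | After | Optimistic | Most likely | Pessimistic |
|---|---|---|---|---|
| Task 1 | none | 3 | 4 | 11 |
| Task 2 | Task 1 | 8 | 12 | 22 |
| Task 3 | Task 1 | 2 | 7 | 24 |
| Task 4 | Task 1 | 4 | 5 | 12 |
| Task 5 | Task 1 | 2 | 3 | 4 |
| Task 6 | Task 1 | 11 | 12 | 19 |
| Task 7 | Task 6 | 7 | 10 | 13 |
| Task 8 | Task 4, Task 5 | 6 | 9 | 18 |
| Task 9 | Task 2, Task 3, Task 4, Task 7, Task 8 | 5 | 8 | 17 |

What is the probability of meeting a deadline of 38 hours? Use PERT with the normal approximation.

0.634

te_Task 1 = (3 + 4·4 + 11)/6 = 30/6 = 5; σ²_Task 1 = ((11−3)/6)² = 1.778
te_Task 2 = (8 + 4·12 + 22)/6 = 78/6 = 13; σ²_Task 2 = ((22−8)/6)² = 5.444
te_Task 3 = (2 + 4·7 + 24)/6 = 54/6 = 9; σ²_Task 3 = ((24−2)/6)² = 13.444
te_Task 4 = (4 + 4·5 + 12)/6 = 36/6 = 6; σ²_Task 4 = ((12−4)/6)² = 1.778
te_Task 5 = (2 + 4·3 + 4)/6 = 18/6 = 3; σ²_Task 5 = ((4−2)/6)² = 0.111
te_Task 6 = (11 + 4·12 + 19)/6 = 78/6 = 13; σ²_Task 6 = ((19−11)/6)² = 1.778
te_Task 7 = (7 + 4·10 + 13)/6 = 60/6 = 10; σ²_Task 7 = ((13−7)/6)² = 1.000
te_Task 8 = (6 + 4·9 + 18)/6 = 60/6 = 10; σ²_Task 8 = ((18−6)/6)² = 4.000
te_Task 9 = (5 + 4·8 + 17)/6 = 54/6 = 9; σ²_Task 9 = ((17−5)/6)² = 4.000

Forward pass:
ES_Task 1 = 0; EF_Task 1 = 5
ES_Task 2 = 5; EF_Task 2 = 5+13 = 18
ES_Task 3 = 5; EF_Task 3 = 5+9 = 14
ES_Task 4 = 5; EF_Task 4 = 5+6 = 11
ES_Task 5 = 5; EF_Task 5 = 5+3 = 8
ES_Task 6 = 5; EF_Task 6 = 5+13 = 18
ES_Task 7 = 18; EF_Task 7 = 18+10 = 28
ES_Task 8 = max(EF_Task 4=11, EF_Task 5=8) = 11; EF_Task 8 = 11+10 = 21
ES_Task 9 = max(EF_Task 2=18, EF_Task 3=14, EF_Task 4=11, EF_Task 7=28, EF_Task 8=21) = 28; EF_Task 9 = 28+9 = 37
Expected project duration μ = 37 hours. Critical path: Task 1 → Task 6 → Task 7 → Task 9.

Variance along critical path = 1.778 + 1.778 + 1.000 + 4.000 = 8.556; σ = √8.556 = 2.925 hours.
Z = (38 − 37) / 2.925 = 0.342
P(T ≤ 38) = Φ(0.342) ≈ 0.634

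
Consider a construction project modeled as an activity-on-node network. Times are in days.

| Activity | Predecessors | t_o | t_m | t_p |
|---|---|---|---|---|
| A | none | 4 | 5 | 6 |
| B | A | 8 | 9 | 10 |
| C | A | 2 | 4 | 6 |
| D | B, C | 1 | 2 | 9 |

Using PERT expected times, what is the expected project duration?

te_A = (4 + 4·5 + 6)/6 = 30/6 = 5
te_B = (8 + 4·9 + 10)/6 = 54/6 = 9
te_C = (2 + 4·4 + 6)/6 = 24/6 = 4
te_D = (1 + 4·2 + 9)/6 = 18/6 = 3

Forward pass:
ES_A = 0; EF_A = 5
ES_B = 5; EF_B = 5+9 = 14
ES_C = 5; EF_C = 5+4 = 9
ES_D = max(EF_B=14, EF_C=9) = 14; EF_D = 14+3 = 17
Expected project duration μ = 17 days. Critical path: A → B → D.

17 days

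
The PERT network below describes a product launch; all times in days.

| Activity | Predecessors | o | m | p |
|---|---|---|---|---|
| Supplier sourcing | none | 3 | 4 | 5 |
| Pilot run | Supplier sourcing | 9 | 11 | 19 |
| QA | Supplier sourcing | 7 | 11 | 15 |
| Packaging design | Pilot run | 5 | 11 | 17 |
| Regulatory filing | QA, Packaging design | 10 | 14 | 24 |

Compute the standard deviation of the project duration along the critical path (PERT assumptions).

3.51 days

te_Supplier sourcing = (3 + 4·4 + 5)/6 = 24/6 = 4; σ²_Supplier sourcing = ((5−3)/6)² = 0.111
te_Pilot run = (9 + 4·11 + 19)/6 = 72/6 = 12; σ²_Pilot run = ((19−9)/6)² = 2.778
te_QA = (7 + 4·11 + 15)/6 = 66/6 = 11; σ²_QA = ((15−7)/6)² = 1.778
te_Packaging design = (5 + 4·11 + 17)/6 = 66/6 = 11; σ²_Packaging design = ((17−5)/6)² = 4.000
te_Regulatory filing = (10 + 4·14 + 24)/6 = 90/6 = 15; σ²_Regulatory filing = ((24−10)/6)² = 5.444

Forward pass:
ES_Supplier sourcing = 0; EF_Supplier sourcing = 4
ES_Pilot run = 4; EF_Pilot run = 4+12 = 16
ES_QA = 4; EF_QA = 4+11 = 15
ES_Packaging design = 16; EF_Packaging design = 16+11 = 27
ES_Regulatory filing = max(EF_QA=15, EF_Packaging design=27) = 27; EF_Regulatory filing = 27+15 = 42
Expected project duration μ = 42 days. Critical path: Supplier sourcing → Pilot run → Packaging design → Regulatory filing.

Variance along critical path = 0.111 + 2.778 + 4.000 + 5.444 = 12.333
σ = √12.333 = 3.512 days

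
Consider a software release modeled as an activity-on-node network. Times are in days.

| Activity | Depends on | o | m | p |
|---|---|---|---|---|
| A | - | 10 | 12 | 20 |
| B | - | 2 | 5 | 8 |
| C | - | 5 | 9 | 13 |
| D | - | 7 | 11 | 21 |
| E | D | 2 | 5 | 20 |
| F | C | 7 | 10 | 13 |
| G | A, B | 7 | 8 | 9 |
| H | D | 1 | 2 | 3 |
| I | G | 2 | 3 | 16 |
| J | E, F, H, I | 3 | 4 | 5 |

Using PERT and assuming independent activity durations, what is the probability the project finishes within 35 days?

0.957

te_A = (10 + 4·12 + 20)/6 = 78/6 = 13; σ²_A = ((20−10)/6)² = 2.778
te_B = (2 + 4·5 + 8)/6 = 30/6 = 5; σ²_B = ((8−2)/6)² = 1.000
te_C = (5 + 4·9 + 13)/6 = 54/6 = 9; σ²_C = ((13−5)/6)² = 1.778
te_D = (7 + 4·11 + 21)/6 = 72/6 = 12; σ²_D = ((21−7)/6)² = 5.444
te_E = (2 + 4·5 + 20)/6 = 42/6 = 7; σ²_E = ((20−2)/6)² = 9.000
te_F = (7 + 4·10 + 13)/6 = 60/6 = 10; σ²_F = ((13−7)/6)² = 1.000
te_G = (7 + 4·8 + 9)/6 = 48/6 = 8; σ²_G = ((9−7)/6)² = 0.111
te_H = (1 + 4·2 + 3)/6 = 12/6 = 2; σ²_H = ((3−1)/6)² = 0.111
te_I = (2 + 4·3 + 16)/6 = 30/6 = 5; σ²_I = ((16−2)/6)² = 5.444
te_J = (3 + 4·4 + 5)/6 = 24/6 = 4; σ²_J = ((5−3)/6)² = 0.111

Forward pass:
ES_A = 0; EF_A = 13
ES_B = 0; EF_B = 5
ES_C = 0; EF_C = 9
ES_D = 0; EF_D = 12
ES_E = 12; EF_E = 12+7 = 19
ES_F = 9; EF_F = 9+10 = 19
ES_G = max(EF_A=13, EF_B=5) = 13; EF_G = 13+8 = 21
ES_H = 12; EF_H = 12+2 = 14
ES_I = 21; EF_I = 21+5 = 26
ES_J = max(EF_E=19, EF_F=19, EF_H=14, EF_I=26) = 26; EF_J = 26+4 = 30
Expected project duration μ = 30 days. Critical path: A → G → I → J.

Variance along critical path = 2.778 + 0.111 + 5.444 + 0.111 = 8.444; σ = √8.444 = 2.906 days.
Z = (35 − 30) / 2.906 = 1.721
P(T ≤ 35) = Φ(1.721) ≈ 0.957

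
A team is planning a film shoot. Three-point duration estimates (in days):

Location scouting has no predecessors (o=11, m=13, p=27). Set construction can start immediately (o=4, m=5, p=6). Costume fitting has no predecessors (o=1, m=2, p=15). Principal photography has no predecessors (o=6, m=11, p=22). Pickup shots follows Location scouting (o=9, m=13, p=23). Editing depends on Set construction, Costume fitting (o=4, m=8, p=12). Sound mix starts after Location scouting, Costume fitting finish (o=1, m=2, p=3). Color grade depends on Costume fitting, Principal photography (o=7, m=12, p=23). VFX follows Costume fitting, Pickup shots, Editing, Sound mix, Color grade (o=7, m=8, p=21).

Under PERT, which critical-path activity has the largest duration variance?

te_Location scouting = (11 + 4·13 + 27)/6 = 90/6 = 15; σ²_Location scouting = ((27−11)/6)² = 7.111
te_Set construction = (4 + 4·5 + 6)/6 = 30/6 = 5; σ²_Set construction = ((6−4)/6)² = 0.111
te_Costume fitting = (1 + 4·2 + 15)/6 = 24/6 = 4; σ²_Costume fitting = ((15−1)/6)² = 5.444
te_Principal photography = (6 + 4·11 + 22)/6 = 72/6 = 12; σ²_Principal photography = ((22−6)/6)² = 7.111
te_Pickup shots = (9 + 4·13 + 23)/6 = 84/6 = 14; σ²_Pickup shots = ((23−9)/6)² = 5.444
te_Editing = (4 + 4·8 + 12)/6 = 48/6 = 8; σ²_Editing = ((12−4)/6)² = 1.778
te_Sound mix = (1 + 4·2 + 3)/6 = 12/6 = 2; σ²_Sound mix = ((3−1)/6)² = 0.111
te_Color grade = (7 + 4·12 + 23)/6 = 78/6 = 13; σ²_Color grade = ((23−7)/6)² = 7.111
te_VFX = (7 + 4·8 + 21)/6 = 60/6 = 10; σ²_VFX = ((21−7)/6)² = 5.444

Forward pass:
ES_Location scouting = 0; EF_Location scouting = 15
ES_Set construction = 0; EF_Set construction = 5
ES_Costume fitting = 0; EF_Costume fitting = 4
ES_Principal photography = 0; EF_Principal photography = 12
ES_Pickup shots = 15; EF_Pickup shots = 15+14 = 29
ES_Editing = max(EF_Set construction=5, EF_Costume fitting=4) = 5; EF_Editing = 5+8 = 13
ES_Sound mix = max(EF_Location scouting=15, EF_Costume fitting=4) = 15; EF_Sound mix = 15+2 = 17
ES_Color grade = max(EF_Costume fitting=4, EF_Principal photography=12) = 12; EF_Color grade = 12+13 = 25
ES_VFX = max(EF_Costume fitting=4, EF_Pickup shots=29, EF_Editing=13, EF_Sound mix=17, EF_Color grade=25) = 29; EF_VFX = 29+10 = 39
Expected project duration μ = 39 days. Critical path: Location scouting → Pickup shots → VFX.

Variances on critical path: σ²_Location scouting=7.111, σ²_Pickup shots=5.444, σ²_VFX=5.444.
Largest is σ²_Location scouting = 7.111.

Location scouting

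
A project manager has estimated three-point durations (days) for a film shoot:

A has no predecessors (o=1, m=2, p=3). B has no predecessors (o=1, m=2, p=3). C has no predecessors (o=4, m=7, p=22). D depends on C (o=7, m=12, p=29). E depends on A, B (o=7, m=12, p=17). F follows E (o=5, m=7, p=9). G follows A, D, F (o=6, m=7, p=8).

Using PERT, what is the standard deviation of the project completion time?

4.75 days

te_A = (1 + 4·2 + 3)/6 = 12/6 = 2; σ²_A = ((3−1)/6)² = 0.111
te_B = (1 + 4·2 + 3)/6 = 12/6 = 2; σ²_B = ((3−1)/6)² = 0.111
te_C = (4 + 4·7 + 22)/6 = 54/6 = 9; σ²_C = ((22−4)/6)² = 9.000
te_D = (7 + 4·12 + 29)/6 = 84/6 = 14; σ²_D = ((29−7)/6)² = 13.444
te_E = (7 + 4·12 + 17)/6 = 72/6 = 12; σ²_E = ((17−7)/6)² = 2.778
te_F = (5 + 4·7 + 9)/6 = 42/6 = 7; σ²_F = ((9−5)/6)² = 0.444
te_G = (6 + 4·7 + 8)/6 = 42/6 = 7; σ²_G = ((8−6)/6)² = 0.111

Forward pass:
ES_A = 0; EF_A = 2
ES_B = 0; EF_B = 2
ES_C = 0; EF_C = 9
ES_D = 9; EF_D = 9+14 = 23
ES_E = max(EF_A=2, EF_B=2) = 2; EF_E = 2+12 = 14
ES_F = 14; EF_F = 14+7 = 21
ES_G = max(EF_A=2, EF_D=23, EF_F=21) = 23; EF_G = 23+7 = 30
Expected project duration μ = 30 days. Critical path: C → D → G.

Variance along critical path = 9.000 + 13.444 + 0.111 = 22.556
σ = √22.556 = 4.749 days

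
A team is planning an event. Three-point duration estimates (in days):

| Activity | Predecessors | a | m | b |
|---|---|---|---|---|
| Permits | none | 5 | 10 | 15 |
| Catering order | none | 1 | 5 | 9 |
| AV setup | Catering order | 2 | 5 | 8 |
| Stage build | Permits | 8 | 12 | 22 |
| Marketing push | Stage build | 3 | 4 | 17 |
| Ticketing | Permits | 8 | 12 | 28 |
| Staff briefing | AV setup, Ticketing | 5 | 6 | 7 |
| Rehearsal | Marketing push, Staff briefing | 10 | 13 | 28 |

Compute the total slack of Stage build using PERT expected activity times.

te_Permits = (5 + 4·10 + 15)/6 = 60/6 = 10
te_Catering order = (1 + 4·5 + 9)/6 = 30/6 = 5
te_AV setup = (2 + 4·5 + 8)/6 = 30/6 = 5
te_Stage build = (8 + 4·12 + 22)/6 = 78/6 = 13
te_Marketing push = (3 + 4·4 + 17)/6 = 36/6 = 6
te_Ticketing = (8 + 4·12 + 28)/6 = 84/6 = 14
te_Staff briefing = (5 + 4·6 + 7)/6 = 36/6 = 6
te_Rehearsal = (10 + 4·13 + 28)/6 = 90/6 = 15

Forward pass:
ES_Permits = 0; EF_Permits = 10
ES_Catering order = 0; EF_Catering order = 5
ES_AV setup = 5; EF_AV setup = 5+5 = 10
ES_Stage build = 10; EF_Stage build = 10+13 = 23
ES_Marketing push = 23; EF_Marketing push = 23+6 = 29
ES_Ticketing = 10; EF_Ticketing = 10+14 = 24
ES_Staff briefing = max(EF_AV setup=10, EF_Ticketing=24) = 24; EF_Staff briefing = 24+6 = 30
ES_Rehearsal = max(EF_Marketing push=29, EF_Staff briefing=30) = 30; EF_Rehearsal = 30+15 = 45
Expected project duration μ = 45 days. Critical path: Permits → Ticketing → Staff briefing → Rehearsal.

Backward pass:
LF_Rehearsal = 45; LS_Rehearsal = 45−15 = 30
LF_Staff briefing = LS_Rehearsal = 30; LS_Staff briefing = 30−6 = 24
LF_Ticketing = LS_Staff briefing = 24; LS_Ticketing = 24−14 = 10
LF_Marketing push = LS_Rehearsal = 30; LS_Marketing push = 30−6 = 24
LF_Stage build = LS_Marketing push = 24; LS_Stage build = 24−13 = 11
LF_AV setup = LS_Staff briefing = 24; LS_AV setup = 24−5 = 19
LF_Catering order = LS_AV setup = 19; LS_Catering order = 19−5 = 14
LF_Permits = min(LS_Stage build=11, LS_Ticketing=10) = 10; LS_Permits = 10−10 = 0
Slack_Stage build = LS_Stage build − ES_Stage build = 11 − 10 = 1

1 days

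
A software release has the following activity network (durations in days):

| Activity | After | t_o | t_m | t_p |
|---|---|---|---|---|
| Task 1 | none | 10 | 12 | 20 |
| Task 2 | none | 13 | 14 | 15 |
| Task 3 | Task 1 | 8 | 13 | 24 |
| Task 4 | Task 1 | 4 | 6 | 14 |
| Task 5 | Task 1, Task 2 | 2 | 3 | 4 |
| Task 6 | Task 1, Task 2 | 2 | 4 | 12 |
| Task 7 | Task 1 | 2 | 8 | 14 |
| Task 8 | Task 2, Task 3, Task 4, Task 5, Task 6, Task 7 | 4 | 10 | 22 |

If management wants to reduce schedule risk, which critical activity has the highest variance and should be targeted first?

te_Task 1 = (10 + 4·12 + 20)/6 = 78/6 = 13; σ²_Task 1 = ((20−10)/6)² = 2.778
te_Task 2 = (13 + 4·14 + 15)/6 = 84/6 = 14; σ²_Task 2 = ((15−13)/6)² = 0.111
te_Task 3 = (8 + 4·13 + 24)/6 = 84/6 = 14; σ²_Task 3 = ((24−8)/6)² = 7.111
te_Task 4 = (4 + 4·6 + 14)/6 = 42/6 = 7; σ²_Task 4 = ((14−4)/6)² = 2.778
te_Task 5 = (2 + 4·3 + 4)/6 = 18/6 = 3; σ²_Task 5 = ((4−2)/6)² = 0.111
te_Task 6 = (2 + 4·4 + 12)/6 = 30/6 = 5; σ²_Task 6 = ((12−2)/6)² = 2.778
te_Task 7 = (2 + 4·8 + 14)/6 = 48/6 = 8; σ²_Task 7 = ((14−2)/6)² = 4.000
te_Task 8 = (4 + 4·10 + 22)/6 = 66/6 = 11; σ²_Task 8 = ((22−4)/6)² = 9.000

Forward pass:
ES_Task 1 = 0; EF_Task 1 = 13
ES_Task 2 = 0; EF_Task 2 = 14
ES_Task 3 = 13; EF_Task 3 = 13+14 = 27
ES_Task 4 = 13; EF_Task 4 = 13+7 = 20
ES_Task 5 = max(EF_Task 1=13, EF_Task 2=14) = 14; EF_Task 5 = 14+3 = 17
ES_Task 6 = max(EF_Task 1=13, EF_Task 2=14) = 14; EF_Task 6 = 14+5 = 19
ES_Task 7 = 13; EF_Task 7 = 13+8 = 21
ES_Task 8 = max(EF_Task 2=14, EF_Task 3=27, EF_Task 4=20, EF_Task 5=17, EF_Task 6=19, EF_Task 7=21) = 27; EF_Task 8 = 27+11 = 38
Expected project duration μ = 38 days. Critical path: Task 1 → Task 3 → Task 8.

Variances on critical path: σ²_Task 1=2.778, σ²_Task 3=7.111, σ²_Task 8=9.000.
Largest is σ²_Task 8 = 9.000.

Task 8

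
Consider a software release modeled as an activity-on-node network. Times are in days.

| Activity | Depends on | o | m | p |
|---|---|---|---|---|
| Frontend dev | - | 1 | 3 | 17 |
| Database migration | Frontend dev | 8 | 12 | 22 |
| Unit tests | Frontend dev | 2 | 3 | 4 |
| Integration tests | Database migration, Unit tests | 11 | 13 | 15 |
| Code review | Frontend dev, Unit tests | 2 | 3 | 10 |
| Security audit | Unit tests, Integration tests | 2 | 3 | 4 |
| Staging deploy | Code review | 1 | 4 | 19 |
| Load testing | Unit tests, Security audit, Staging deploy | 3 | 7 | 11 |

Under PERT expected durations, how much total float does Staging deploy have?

te_Frontend dev = (1 + 4·3 + 17)/6 = 30/6 = 5
te_Database migration = (8 + 4·12 + 22)/6 = 78/6 = 13
te_Unit tests = (2 + 4·3 + 4)/6 = 18/6 = 3
te_Integration tests = (11 + 4·13 + 15)/6 = 78/6 = 13
te_Code review = (2 + 4·3 + 10)/6 = 24/6 = 4
te_Security audit = (2 + 4·3 + 4)/6 = 18/6 = 3
te_Staging deploy = (1 + 4·4 + 19)/6 = 36/6 = 6
te_Load testing = (3 + 4·7 + 11)/6 = 42/6 = 7

Forward pass:
ES_Frontend dev = 0; EF_Frontend dev = 5
ES_Database migration = 5; EF_Database migration = 5+13 = 18
ES_Unit tests = 5; EF_Unit tests = 5+3 = 8
ES_Integration tests = max(EF_Database migration=18, EF_Unit tests=8) = 18; EF_Integration tests = 18+13 = 31
ES_Code review = max(EF_Frontend dev=5, EF_Unit tests=8) = 8; EF_Code review = 8+4 = 12
ES_Security audit = max(EF_Unit tests=8, EF_Integration tests=31) = 31; EF_Security audit = 31+3 = 34
ES_Staging deploy = 12; EF_Staging deploy = 12+6 = 18
ES_Load testing = max(EF_Unit tests=8, EF_Security audit=34, EF_Staging deploy=18) = 34; EF_Load testing = 34+7 = 41
Expected project duration μ = 41 days. Critical path: Frontend dev → Database migration → Integration tests → Security audit → Load testing.

Backward pass:
LF_Load testing = 41; LS_Load testing = 41−7 = 34
LF_Staging deploy = LS_Load testing = 34; LS_Staging deploy = 34−6 = 28
LF_Security audit = LS_Load testing = 34; LS_Security audit = 34−3 = 31
LF_Code review = LS_Staging deploy = 28; LS_Code review = 28−4 = 24
LF_Integration tests = LS_Security audit = 31; LS_Integration tests = 31−13 = 18
LF_Unit tests = min(LS_Integration tests=18, LS_Code review=24, LS_Security audit=31, LS_Load testing=34) = 18; LS_Unit tests = 18−3 = 15
LF_Database migration = LS_Integration tests = 18; LS_Database migration = 18−13 = 5
LF_Frontend dev = min(LS_Database migration=5, LS_Unit tests=15, LS_Code review=24) = 5; LS_Frontend dev = 5−5 = 0
Slack_Staging deploy = LS_Staging deploy − ES_Staging deploy = 28 − 12 = 16

16 days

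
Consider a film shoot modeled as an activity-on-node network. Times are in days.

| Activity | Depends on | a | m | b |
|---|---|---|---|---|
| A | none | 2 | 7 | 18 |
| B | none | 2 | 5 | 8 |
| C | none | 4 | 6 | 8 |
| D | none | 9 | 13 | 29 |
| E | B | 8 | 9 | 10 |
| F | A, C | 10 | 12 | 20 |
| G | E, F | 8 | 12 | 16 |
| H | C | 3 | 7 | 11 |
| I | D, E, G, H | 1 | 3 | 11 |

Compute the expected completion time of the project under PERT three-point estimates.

37 days

te_A = (2 + 4·7 + 18)/6 = 48/6 = 8
te_B = (2 + 4·5 + 8)/6 = 30/6 = 5
te_C = (4 + 4·6 + 8)/6 = 36/6 = 6
te_D = (9 + 4·13 + 29)/6 = 90/6 = 15
te_E = (8 + 4·9 + 10)/6 = 54/6 = 9
te_F = (10 + 4·12 + 20)/6 = 78/6 = 13
te_G = (8 + 4·12 + 16)/6 = 72/6 = 12
te_H = (3 + 4·7 + 11)/6 = 42/6 = 7
te_I = (1 + 4·3 + 11)/6 = 24/6 = 4

Forward pass:
ES_A = 0; EF_A = 8
ES_B = 0; EF_B = 5
ES_C = 0; EF_C = 6
ES_D = 0; EF_D = 15
ES_E = 5; EF_E = 5+9 = 14
ES_F = max(EF_A=8, EF_C=6) = 8; EF_F = 8+13 = 21
ES_G = max(EF_E=14, EF_F=21) = 21; EF_G = 21+12 = 33
ES_H = 6; EF_H = 6+7 = 13
ES_I = max(EF_D=15, EF_E=14, EF_G=33, EF_H=13) = 33; EF_I = 33+4 = 37
Expected project duration μ = 37 days. Critical path: A → F → G → I.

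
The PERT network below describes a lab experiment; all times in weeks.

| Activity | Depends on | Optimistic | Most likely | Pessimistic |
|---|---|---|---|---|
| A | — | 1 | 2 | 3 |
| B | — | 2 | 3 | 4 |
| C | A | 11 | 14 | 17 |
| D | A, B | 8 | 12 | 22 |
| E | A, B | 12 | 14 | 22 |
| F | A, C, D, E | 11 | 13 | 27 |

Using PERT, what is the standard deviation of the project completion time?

te_A = (1 + 4·2 + 3)/6 = 12/6 = 2; σ²_A = ((3−1)/6)² = 0.111
te_B = (2 + 4·3 + 4)/6 = 18/6 = 3; σ²_B = ((4−2)/6)² = 0.111
te_C = (11 + 4·14 + 17)/6 = 84/6 = 14; σ²_C = ((17−11)/6)² = 1.000
te_D = (8 + 4·12 + 22)/6 = 78/6 = 13; σ²_D = ((22−8)/6)² = 5.444
te_E = (12 + 4·14 + 22)/6 = 90/6 = 15; σ²_E = ((22−12)/6)² = 2.778
te_F = (11 + 4·13 + 27)/6 = 90/6 = 15; σ²_F = ((27−11)/6)² = 7.111

Forward pass:
ES_A = 0; EF_A = 2
ES_B = 0; EF_B = 3
ES_C = 2; EF_C = 2+14 = 16
ES_D = max(EF_A=2, EF_B=3) = 3; EF_D = 3+13 = 16
ES_E = max(EF_A=2, EF_B=3) = 3; EF_E = 3+15 = 18
ES_F = max(EF_A=2, EF_C=16, EF_D=16, EF_E=18) = 18; EF_F = 18+15 = 33
Expected project duration μ = 33 weeks. Critical path: B → E → F.

Variance along critical path = 0.111 + 2.778 + 7.111 = 10.000
σ = √10.000 = 3.162 weeks

3.16 weeks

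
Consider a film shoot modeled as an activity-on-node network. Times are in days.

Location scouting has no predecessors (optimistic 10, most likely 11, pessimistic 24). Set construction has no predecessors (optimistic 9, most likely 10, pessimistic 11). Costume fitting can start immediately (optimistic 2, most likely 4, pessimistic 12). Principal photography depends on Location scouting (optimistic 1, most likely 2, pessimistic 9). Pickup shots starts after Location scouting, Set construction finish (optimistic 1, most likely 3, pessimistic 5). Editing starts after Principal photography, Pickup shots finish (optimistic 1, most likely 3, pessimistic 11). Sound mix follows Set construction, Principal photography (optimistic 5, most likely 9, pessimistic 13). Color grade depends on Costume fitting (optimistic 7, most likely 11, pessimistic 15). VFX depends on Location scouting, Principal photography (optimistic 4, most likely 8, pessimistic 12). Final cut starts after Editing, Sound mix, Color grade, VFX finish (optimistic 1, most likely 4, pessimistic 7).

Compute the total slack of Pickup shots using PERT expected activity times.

5 days

te_Location scouting = (10 + 4·11 + 24)/6 = 78/6 = 13
te_Set construction = (9 + 4·10 + 11)/6 = 60/6 = 10
te_Costume fitting = (2 + 4·4 + 12)/6 = 30/6 = 5
te_Principal photography = (1 + 4·2 + 9)/6 = 18/6 = 3
te_Pickup shots = (1 + 4·3 + 5)/6 = 18/6 = 3
te_Editing = (1 + 4·3 + 11)/6 = 24/6 = 4
te_Sound mix = (5 + 4·9 + 13)/6 = 54/6 = 9
te_Color grade = (7 + 4·11 + 15)/6 = 66/6 = 11
te_VFX = (4 + 4·8 + 12)/6 = 48/6 = 8
te_Final cut = (1 + 4·4 + 7)/6 = 24/6 = 4

Forward pass:
ES_Location scouting = 0; EF_Location scouting = 13
ES_Set construction = 0; EF_Set construction = 10
ES_Costume fitting = 0; EF_Costume fitting = 5
ES_Principal photography = 13; EF_Principal photography = 13+3 = 16
ES_Pickup shots = max(EF_Location scouting=13, EF_Set construction=10) = 13; EF_Pickup shots = 13+3 = 16
ES_Editing = max(EF_Principal photography=16, EF_Pickup shots=16) = 16; EF_Editing = 16+4 = 20
ES_Sound mix = max(EF_Set construction=10, EF_Principal photography=16) = 16; EF_Sound mix = 16+9 = 25
ES_Color grade = 5; EF_Color grade = 5+11 = 16
ES_VFX = max(EF_Location scouting=13, EF_Principal photography=16) = 16; EF_VFX = 16+8 = 24
ES_Final cut = max(EF_Editing=20, EF_Sound mix=25, EF_Color grade=16, EF_VFX=24) = 25; EF_Final cut = 25+4 = 29
Expected project duration μ = 29 days. Critical path: Location scouting → Principal photography → Sound mix → Final cut.

Backward pass:
LF_Final cut = 29; LS_Final cut = 29−4 = 25
LF_VFX = LS_Final cut = 25; LS_VFX = 25−8 = 17
LF_Color grade = LS_Final cut = 25; LS_Color grade = 25−11 = 14
LF_Sound mix = LS_Final cut = 25; LS_Sound mix = 25−9 = 16
LF_Editing = LS_Final cut = 25; LS_Editing = 25−4 = 21
LF_Pickup shots = LS_Editing = 21; LS_Pickup shots = 21−3 = 18
LF_Principal photography = min(LS_Editing=21, LS_Sound mix=16, LS_VFX=17) = 16; LS_Principal photography = 16−3 = 13
LF_Costume fitting = LS_Color grade = 14; LS_Costume fitting = 14−5 = 9
LF_Set construction = min(LS_Pickup shots=18, LS_Sound mix=16) = 16; LS_Set construction = 16−10 = 6
LF_Location scouting = min(LS_Principal photography=13, LS_Pickup shots=18, LS_VFX=17) = 13; LS_Location scouting = 13−13 = 0
Slack_Pickup shots = LS_Pickup shots − ES_Pickup shots = 18 − 13 = 5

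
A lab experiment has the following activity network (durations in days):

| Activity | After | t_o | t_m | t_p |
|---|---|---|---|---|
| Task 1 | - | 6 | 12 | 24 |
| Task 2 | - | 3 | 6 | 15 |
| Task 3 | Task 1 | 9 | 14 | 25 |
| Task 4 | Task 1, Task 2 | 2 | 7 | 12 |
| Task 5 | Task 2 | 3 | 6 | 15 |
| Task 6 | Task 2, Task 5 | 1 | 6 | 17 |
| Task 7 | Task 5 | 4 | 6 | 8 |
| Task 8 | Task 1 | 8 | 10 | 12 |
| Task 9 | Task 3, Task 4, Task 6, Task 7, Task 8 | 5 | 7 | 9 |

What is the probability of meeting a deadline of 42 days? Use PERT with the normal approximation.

te_Task 1 = (6 + 4·12 + 24)/6 = 78/6 = 13; σ²_Task 1 = ((24−6)/6)² = 9.000
te_Task 2 = (3 + 4·6 + 15)/6 = 42/6 = 7; σ²_Task 2 = ((15−3)/6)² = 4.000
te_Task 3 = (9 + 4·14 + 25)/6 = 90/6 = 15; σ²_Task 3 = ((25−9)/6)² = 7.111
te_Task 4 = (2 + 4·7 + 12)/6 = 42/6 = 7; σ²_Task 4 = ((12−2)/6)² = 2.778
te_Task 5 = (3 + 4·6 + 15)/6 = 42/6 = 7; σ²_Task 5 = ((15−3)/6)² = 4.000
te_Task 6 = (1 + 4·6 + 17)/6 = 42/6 = 7; σ²_Task 6 = ((17−1)/6)² = 7.111
te_Task 7 = (4 + 4·6 + 8)/6 = 36/6 = 6; σ²_Task 7 = ((8−4)/6)² = 0.444
te_Task 8 = (8 + 4·10 + 12)/6 = 60/6 = 10; σ²_Task 8 = ((12−8)/6)² = 0.444
te_Task 9 = (5 + 4·7 + 9)/6 = 42/6 = 7; σ²_Task 9 = ((9−5)/6)² = 0.444

Forward pass:
ES_Task 1 = 0; EF_Task 1 = 13
ES_Task 2 = 0; EF_Task 2 = 7
ES_Task 3 = 13; EF_Task 3 = 13+15 = 28
ES_Task 4 = max(EF_Task 1=13, EF_Task 2=7) = 13; EF_Task 4 = 13+7 = 20
ES_Task 5 = 7; EF_Task 5 = 7+7 = 14
ES_Task 6 = max(EF_Task 2=7, EF_Task 5=14) = 14; EF_Task 6 = 14+7 = 21
ES_Task 7 = 14; EF_Task 7 = 14+6 = 20
ES_Task 8 = 13; EF_Task 8 = 13+10 = 23
ES_Task 9 = max(EF_Task 3=28, EF_Task 4=20, EF_Task 6=21, EF_Task 7=20, EF_Task 8=23) = 28; EF_Task 9 = 28+7 = 35
Expected project duration μ = 35 days. Critical path: Task 1 → Task 3 → Task 9.

Variance along critical path = 9.000 + 7.111 + 0.444 = 16.556; σ = √16.556 = 4.069 days.
Z = (42 − 35) / 4.069 = 1.720
P(T ≤ 42) = Φ(1.720) ≈ 0.957

0.957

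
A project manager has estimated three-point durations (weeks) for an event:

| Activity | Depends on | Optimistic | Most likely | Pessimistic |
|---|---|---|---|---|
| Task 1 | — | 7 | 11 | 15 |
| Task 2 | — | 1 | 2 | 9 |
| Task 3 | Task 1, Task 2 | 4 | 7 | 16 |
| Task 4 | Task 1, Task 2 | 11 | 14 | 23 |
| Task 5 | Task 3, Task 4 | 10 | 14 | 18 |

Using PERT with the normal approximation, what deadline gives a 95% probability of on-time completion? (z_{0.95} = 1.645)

44.5 weeks

te_Task 1 = (7 + 4·11 + 15)/6 = 66/6 = 11; σ²_Task 1 = ((15−7)/6)² = 1.778
te_Task 2 = (1 + 4·2 + 9)/6 = 18/6 = 3; σ²_Task 2 = ((9−1)/6)² = 1.778
te_Task 3 = (4 + 4·7 + 16)/6 = 48/6 = 8; σ²_Task 3 = ((16−4)/6)² = 4.000
te_Task 4 = (11 + 4·14 + 23)/6 = 90/6 = 15; σ²_Task 4 = ((23−11)/6)² = 4.000
te_Task 5 = (10 + 4·14 + 18)/6 = 84/6 = 14; σ²_Task 5 = ((18−10)/6)² = 1.778

Forward pass:
ES_Task 1 = 0; EF_Task 1 = 11
ES_Task 2 = 0; EF_Task 2 = 3
ES_Task 3 = max(EF_Task 1=11, EF_Task 2=3) = 11; EF_Task 3 = 11+8 = 19
ES_Task 4 = max(EF_Task 1=11, EF_Task 2=3) = 11; EF_Task 4 = 11+15 = 26
ES_Task 5 = max(EF_Task 3=19, EF_Task 4=26) = 26; EF_Task 5 = 26+14 = 40
Expected project duration μ = 40 weeks. Critical path: Task 1 → Task 4 → Task 5.

Variance along critical path = 1.778 + 4.000 + 1.778 = 7.556; σ = 2.749 weeks.
D = μ + z·σ = 40 + 1.645·2.749 = 44.5 weeks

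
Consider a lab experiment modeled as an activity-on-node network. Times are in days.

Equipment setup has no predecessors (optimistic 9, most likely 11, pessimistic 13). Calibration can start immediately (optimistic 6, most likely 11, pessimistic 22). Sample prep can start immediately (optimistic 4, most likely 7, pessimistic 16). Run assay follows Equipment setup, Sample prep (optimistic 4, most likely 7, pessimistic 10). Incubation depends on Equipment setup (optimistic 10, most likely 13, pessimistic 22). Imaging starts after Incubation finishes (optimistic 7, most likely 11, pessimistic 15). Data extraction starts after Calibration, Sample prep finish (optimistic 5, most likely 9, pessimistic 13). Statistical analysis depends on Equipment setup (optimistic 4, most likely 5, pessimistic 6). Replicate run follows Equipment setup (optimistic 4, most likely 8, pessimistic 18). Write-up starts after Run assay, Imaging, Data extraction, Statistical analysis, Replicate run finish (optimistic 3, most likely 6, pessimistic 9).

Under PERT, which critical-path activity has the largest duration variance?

Incubation

te_Equipment setup = (9 + 4·11 + 13)/6 = 66/6 = 11; σ²_Equipment setup = ((13−9)/6)² = 0.444
te_Calibration = (6 + 4·11 + 22)/6 = 72/6 = 12; σ²_Calibration = ((22−6)/6)² = 7.111
te_Sample prep = (4 + 4·7 + 16)/6 = 48/6 = 8; σ²_Sample prep = ((16−4)/6)² = 4.000
te_Run assay = (4 + 4·7 + 10)/6 = 42/6 = 7; σ²_Run assay = ((10−4)/6)² = 1.000
te_Incubation = (10 + 4·13 + 22)/6 = 84/6 = 14; σ²_Incubation = ((22−10)/6)² = 4.000
te_Imaging = (7 + 4·11 + 15)/6 = 66/6 = 11; σ²_Imaging = ((15−7)/6)² = 1.778
te_Data extraction = (5 + 4·9 + 13)/6 = 54/6 = 9; σ²_Data extraction = ((13−5)/6)² = 1.778
te_Statistical analysis = (4 + 4·5 + 6)/6 = 30/6 = 5; σ²_Statistical analysis = ((6−4)/6)² = 0.111
te_Replicate run = (4 + 4·8 + 18)/6 = 54/6 = 9; σ²_Replicate run = ((18−4)/6)² = 5.444
te_Write-up = (3 + 4·6 + 9)/6 = 36/6 = 6; σ²_Write-up = ((9−3)/6)² = 1.000

Forward pass:
ES_Equipment setup = 0; EF_Equipment setup = 11
ES_Calibration = 0; EF_Calibration = 12
ES_Sample prep = 0; EF_Sample prep = 8
ES_Run assay = max(EF_Equipment setup=11, EF_Sample prep=8) = 11; EF_Run assay = 11+7 = 18
ES_Incubation = 11; EF_Incubation = 11+14 = 25
ES_Imaging = 25; EF_Imaging = 25+11 = 36
ES_Data extraction = max(EF_Calibration=12, EF_Sample prep=8) = 12; EF_Data extraction = 12+9 = 21
ES_Statistical analysis = 11; EF_Statistical analysis = 11+5 = 16
ES_Replicate run = 11; EF_Replicate run = 11+9 = 20
ES_Write-up = max(EF_Run assay=18, EF_Imaging=36, EF_Data extraction=21, EF_Statistical analysis=16, EF_Replicate run=20) = 36; EF_Write-up = 36+6 = 42
Expected project duration μ = 42 days. Critical path: Equipment setup → Incubation → Imaging → Write-up.

Variances on critical path: σ²_Equipment setup=0.444, σ²_Incubation=4.000, σ²_Imaging=1.778, σ²_Write-up=1.000.
Largest is σ²_Incubation = 4.000.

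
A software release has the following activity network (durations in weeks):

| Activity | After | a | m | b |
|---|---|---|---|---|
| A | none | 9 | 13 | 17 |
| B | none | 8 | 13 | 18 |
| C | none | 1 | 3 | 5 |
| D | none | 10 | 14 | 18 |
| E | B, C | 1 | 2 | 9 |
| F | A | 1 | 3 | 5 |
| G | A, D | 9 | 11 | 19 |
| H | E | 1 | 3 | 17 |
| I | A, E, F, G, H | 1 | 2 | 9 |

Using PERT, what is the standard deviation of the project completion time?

2.52 weeks

te_A = (9 + 4·13 + 17)/6 = 78/6 = 13; σ²_A = ((17−9)/6)² = 1.778
te_B = (8 + 4·13 + 18)/6 = 78/6 = 13; σ²_B = ((18−8)/6)² = 2.778
te_C = (1 + 4·3 + 5)/6 = 18/6 = 3; σ²_C = ((5−1)/6)² = 0.444
te_D = (10 + 4·14 + 18)/6 = 84/6 = 14; σ²_D = ((18−10)/6)² = 1.778
te_E = (1 + 4·2 + 9)/6 = 18/6 = 3; σ²_E = ((9−1)/6)² = 1.778
te_F = (1 + 4·3 + 5)/6 = 18/6 = 3; σ²_F = ((5−1)/6)² = 0.444
te_G = (9 + 4·11 + 19)/6 = 72/6 = 12; σ²_G = ((19−9)/6)² = 2.778
te_H = (1 + 4·3 + 17)/6 = 30/6 = 5; σ²_H = ((17−1)/6)² = 7.111
te_I = (1 + 4·2 + 9)/6 = 18/6 = 3; σ²_I = ((9−1)/6)² = 1.778

Forward pass:
ES_A = 0; EF_A = 13
ES_B = 0; EF_B = 13
ES_C = 0; EF_C = 3
ES_D = 0; EF_D = 14
ES_E = max(EF_B=13, EF_C=3) = 13; EF_E = 13+3 = 16
ES_F = 13; EF_F = 13+3 = 16
ES_G = max(EF_A=13, EF_D=14) = 14; EF_G = 14+12 = 26
ES_H = 16; EF_H = 16+5 = 21
ES_I = max(EF_A=13, EF_E=16, EF_F=16, EF_G=26, EF_H=21) = 26; EF_I = 26+3 = 29
Expected project duration μ = 29 weeks. Critical path: D → G → I.

Variance along critical path = 1.778 + 2.778 + 1.778 = 6.333
σ = √6.333 = 2.517 weeks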